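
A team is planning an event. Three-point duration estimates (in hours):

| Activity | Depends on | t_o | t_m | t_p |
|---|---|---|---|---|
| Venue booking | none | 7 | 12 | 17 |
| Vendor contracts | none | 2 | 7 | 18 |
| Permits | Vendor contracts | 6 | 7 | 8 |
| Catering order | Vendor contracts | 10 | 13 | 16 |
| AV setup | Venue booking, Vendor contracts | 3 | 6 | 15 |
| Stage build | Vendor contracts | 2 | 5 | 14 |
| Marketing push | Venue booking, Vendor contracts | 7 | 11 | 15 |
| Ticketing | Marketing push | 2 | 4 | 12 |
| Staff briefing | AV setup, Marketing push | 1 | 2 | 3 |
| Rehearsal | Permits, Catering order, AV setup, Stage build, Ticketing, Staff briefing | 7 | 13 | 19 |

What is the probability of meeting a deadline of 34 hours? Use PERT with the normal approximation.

te_Venue booking = (7 + 4·12 + 17)/6 = 72/6 = 12; σ²_Venue booking = ((17−7)/6)² = 2.778
te_Vendor contracts = (2 + 4·7 + 18)/6 = 48/6 = 8; σ²_Vendor contracts = ((18−2)/6)² = 7.111
te_Permits = (6 + 4·7 + 8)/6 = 42/6 = 7; σ²_Permits = ((8−6)/6)² = 0.111
te_Catering order = (10 + 4·13 + 16)/6 = 78/6 = 13; σ²_Catering order = ((16−10)/6)² = 1.000
te_AV setup = (3 + 4·6 + 15)/6 = 42/6 = 7; σ²_AV setup = ((15−3)/6)² = 4.000
te_Stage build = (2 + 4·5 + 14)/6 = 36/6 = 6; σ²_Stage build = ((14−2)/6)² = 4.000
te_Marketing push = (7 + 4·11 + 15)/6 = 66/6 = 11; σ²_Marketing push = ((15−7)/6)² = 1.778
te_Ticketing = (2 + 4·4 + 12)/6 = 30/6 = 5; σ²_Ticketing = ((12−2)/6)² = 2.778
te_Staff briefing = (1 + 4·2 + 3)/6 = 12/6 = 2; σ²_Staff briefing = ((3−1)/6)² = 0.111
te_Rehearsal = (7 + 4·13 + 19)/6 = 78/6 = 13; σ²_Rehearsal = ((19−7)/6)² = 4.000

Forward pass:
ES_Venue booking = 0; EF_Venue booking = 12
ES_Vendor contracts = 0; EF_Vendor contracts = 8
ES_Permits = 8; EF_Permits = 8+7 = 15
ES_Catering order = 8; EF_Catering order = 8+13 = 21
ES_AV setup = max(EF_Venue booking=12, EF_Vendor contracts=8) = 12; EF_AV setup = 12+7 = 19
ES_Stage build = 8; EF_Stage build = 8+6 = 14
ES_Marketing push = max(EF_Venue booking=12, EF_Vendor contracts=8) = 12; EF_Marketing push = 12+11 = 23
ES_Ticketing = 23; EF_Ticketing = 23+5 = 28
ES_Staff briefing = max(EF_AV setup=19, EF_Marketing push=23) = 23; EF_Staff briefing = 23+2 = 25
ES_Rehearsal = max(EF_Permits=15, EF_Catering order=21, EF_AV setup=19, EF_Stage build=14, EF_Ticketing=28, EF_Staff briefing=25) = 28; EF_Rehearsal = 28+13 = 41
Expected project duration μ = 41 hours. Critical path: Venue booking → Marketing push → Ticketing → Rehearsal.

Variance along critical path = 2.778 + 1.778 + 2.778 + 4.000 = 11.333; σ = √11.333 = 3.367 hours.
Z = (34 − 41) / 3.367 = -2.079
P(T ≤ 34) = Φ(-2.079) ≈ 0.019

0.019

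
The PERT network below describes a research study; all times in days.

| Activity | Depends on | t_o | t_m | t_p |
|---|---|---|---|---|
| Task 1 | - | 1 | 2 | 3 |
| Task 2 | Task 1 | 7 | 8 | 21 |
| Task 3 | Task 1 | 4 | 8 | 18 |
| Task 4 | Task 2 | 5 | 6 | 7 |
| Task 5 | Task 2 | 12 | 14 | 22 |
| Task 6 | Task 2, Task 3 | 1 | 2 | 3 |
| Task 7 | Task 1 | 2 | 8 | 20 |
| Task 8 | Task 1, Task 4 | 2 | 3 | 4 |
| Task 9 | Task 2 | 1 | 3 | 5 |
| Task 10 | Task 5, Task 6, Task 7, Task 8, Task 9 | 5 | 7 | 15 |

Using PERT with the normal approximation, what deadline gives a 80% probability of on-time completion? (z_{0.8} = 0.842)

te_Task 1 = (1 + 4·2 + 3)/6 = 12/6 = 2; σ²_Task 1 = ((3−1)/6)² = 0.111
te_Task 2 = (7 + 4·8 + 21)/6 = 60/6 = 10; σ²_Task 2 = ((21−7)/6)² = 5.444
te_Task 3 = (4 + 4·8 + 18)/6 = 54/6 = 9; σ²_Task 3 = ((18−4)/6)² = 5.444
te_Task 4 = (5 + 4·6 + 7)/6 = 36/6 = 6; σ²_Task 4 = ((7−5)/6)² = 0.111
te_Task 5 = (12 + 4·14 + 22)/6 = 90/6 = 15; σ²_Task 5 = ((22−12)/6)² = 2.778
te_Task 6 = (1 + 4·2 + 3)/6 = 12/6 = 2; σ²_Task 6 = ((3−1)/6)² = 0.111
te_Task 7 = (2 + 4·8 + 20)/6 = 54/6 = 9; σ²_Task 7 = ((20−2)/6)² = 9.000
te_Task 8 = (2 + 4·3 + 4)/6 = 18/6 = 3; σ²_Task 8 = ((4−2)/6)² = 0.111
te_Task 9 = (1 + 4·3 + 5)/6 = 18/6 = 3; σ²_Task 9 = ((5−1)/6)² = 0.444
te_Task 10 = (5 + 4·7 + 15)/6 = 48/6 = 8; σ²_Task 10 = ((15−5)/6)² = 2.778

Forward pass:
ES_Task 1 = 0; EF_Task 1 = 2
ES_Task 2 = 2; EF_Task 2 = 2+10 = 12
ES_Task 3 = 2; EF_Task 3 = 2+9 = 11
ES_Task 4 = 12; EF_Task 4 = 12+6 = 18
ES_Task 5 = 12; EF_Task 5 = 12+15 = 27
ES_Task 6 = max(EF_Task 2=12, EF_Task 3=11) = 12; EF_Task 6 = 12+2 = 14
ES_Task 7 = 2; EF_Task 7 = 2+9 = 11
ES_Task 8 = max(EF_Task 1=2, EF_Task 4=18) = 18; EF_Task 8 = 18+3 = 21
ES_Task 9 = 12; EF_Task 9 = 12+3 = 15
ES_Task 10 = max(EF_Task 5=27, EF_Task 6=14, EF_Task 7=11, EF_Task 8=21, EF_Task 9=15) = 27; EF_Task 10 = 27+8 = 35
Expected project duration μ = 35 days. Critical path: Task 1 → Task 2 → Task 5 → Task 10.

Variance along critical path = 0.111 + 5.444 + 2.778 + 2.778 = 11.111; σ = 3.333 days.
D = μ + z·σ = 35 + 0.842·3.333 = 37.8 days

37.8 days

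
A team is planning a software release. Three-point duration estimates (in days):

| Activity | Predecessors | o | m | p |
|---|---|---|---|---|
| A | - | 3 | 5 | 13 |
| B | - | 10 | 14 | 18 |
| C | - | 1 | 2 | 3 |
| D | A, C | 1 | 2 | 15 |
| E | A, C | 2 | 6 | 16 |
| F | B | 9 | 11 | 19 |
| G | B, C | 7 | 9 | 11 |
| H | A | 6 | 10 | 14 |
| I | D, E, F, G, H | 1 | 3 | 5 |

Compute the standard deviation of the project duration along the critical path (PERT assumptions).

te_A = (3 + 4·5 + 13)/6 = 36/6 = 6; σ²_A = ((13−3)/6)² = 2.778
te_B = (10 + 4·14 + 18)/6 = 84/6 = 14; σ²_B = ((18−10)/6)² = 1.778
te_C = (1 + 4·2 + 3)/6 = 12/6 = 2; σ²_C = ((3−1)/6)² = 0.111
te_D = (1 + 4·2 + 15)/6 = 24/6 = 4; σ²_D = ((15−1)/6)² = 5.444
te_E = (2 + 4·6 + 16)/6 = 42/6 = 7; σ²_E = ((16−2)/6)² = 5.444
te_F = (9 + 4·11 + 19)/6 = 72/6 = 12; σ²_F = ((19−9)/6)² = 2.778
te_G = (7 + 4·9 + 11)/6 = 54/6 = 9; σ²_G = ((11−7)/6)² = 0.444
te_H = (6 + 4·10 + 14)/6 = 60/6 = 10; σ²_H = ((14−6)/6)² = 1.778
te_I = (1 + 4·3 + 5)/6 = 18/6 = 3; σ²_I = ((5−1)/6)² = 0.444

Forward pass:
ES_A = 0; EF_A = 6
ES_B = 0; EF_B = 14
ES_C = 0; EF_C = 2
ES_D = max(EF_A=6, EF_C=2) = 6; EF_D = 6+4 = 10
ES_E = max(EF_A=6, EF_C=2) = 6; EF_E = 6+7 = 13
ES_F = 14; EF_F = 14+12 = 26
ES_G = max(EF_B=14, EF_C=2) = 14; EF_G = 14+9 = 23
ES_H = 6; EF_H = 6+10 = 16
ES_I = max(EF_D=10, EF_E=13, EF_F=26, EF_G=23, EF_H=16) = 26; EF_I = 26+3 = 29
Expected project duration μ = 29 days. Critical path: B → F → I.

Variance along critical path = 1.778 + 2.778 + 0.444 = 5.000
σ = √5.000 = 2.236 days

2.24 days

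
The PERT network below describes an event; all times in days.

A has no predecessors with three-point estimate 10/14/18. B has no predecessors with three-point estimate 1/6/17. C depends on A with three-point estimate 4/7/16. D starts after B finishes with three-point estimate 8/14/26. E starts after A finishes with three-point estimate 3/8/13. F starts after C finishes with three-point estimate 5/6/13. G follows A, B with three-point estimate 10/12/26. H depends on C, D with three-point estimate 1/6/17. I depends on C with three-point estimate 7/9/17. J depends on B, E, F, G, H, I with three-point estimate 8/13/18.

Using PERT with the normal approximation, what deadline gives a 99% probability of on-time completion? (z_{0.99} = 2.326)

te_A = (10 + 4·14 + 18)/6 = 84/6 = 14; σ²_A = ((18−10)/6)² = 1.778
te_B = (1 + 4·6 + 17)/6 = 42/6 = 7; σ²_B = ((17−1)/6)² = 7.111
te_C = (4 + 4·7 + 16)/6 = 48/6 = 8; σ²_C = ((16−4)/6)² = 4.000
te_D = (8 + 4·14 + 26)/6 = 90/6 = 15; σ²_D = ((26−8)/6)² = 9.000
te_E = (3 + 4·8 + 13)/6 = 48/6 = 8; σ²_E = ((13−3)/6)² = 2.778
te_F = (5 + 4·6 + 13)/6 = 42/6 = 7; σ²_F = ((13−5)/6)² = 1.778
te_G = (10 + 4·12 + 26)/6 = 84/6 = 14; σ²_G = ((26−10)/6)² = 7.111
te_H = (1 + 4·6 + 17)/6 = 42/6 = 7; σ²_H = ((17−1)/6)² = 7.111
te_I = (7 + 4·9 + 17)/6 = 60/6 = 10; σ²_I = ((17−7)/6)² = 2.778
te_J = (8 + 4·13 + 18)/6 = 78/6 = 13; σ²_J = ((18−8)/6)² = 2.778

Forward pass:
ES_A = 0; EF_A = 14
ES_B = 0; EF_B = 7
ES_C = 14; EF_C = 14+8 = 22
ES_D = 7; EF_D = 7+15 = 22
ES_E = 14; EF_E = 14+8 = 22
ES_F = 22; EF_F = 22+7 = 29
ES_G = max(EF_A=14, EF_B=7) = 14; EF_G = 14+14 = 28
ES_H = max(EF_C=22, EF_D=22) = 22; EF_H = 22+7 = 29
ES_I = 22; EF_I = 22+10 = 32
ES_J = max(EF_B=7, EF_E=22, EF_F=29, EF_G=28, EF_H=29, EF_I=32) = 32; EF_J = 32+13 = 45
Expected project duration μ = 45 days. Critical path: A → C → I → J.

Variance along critical path = 1.778 + 4.000 + 2.778 + 2.778 = 11.333; σ = 3.367 days.
D = μ + z·σ = 45 + 2.326·3.367 = 52.8 days

52.8 days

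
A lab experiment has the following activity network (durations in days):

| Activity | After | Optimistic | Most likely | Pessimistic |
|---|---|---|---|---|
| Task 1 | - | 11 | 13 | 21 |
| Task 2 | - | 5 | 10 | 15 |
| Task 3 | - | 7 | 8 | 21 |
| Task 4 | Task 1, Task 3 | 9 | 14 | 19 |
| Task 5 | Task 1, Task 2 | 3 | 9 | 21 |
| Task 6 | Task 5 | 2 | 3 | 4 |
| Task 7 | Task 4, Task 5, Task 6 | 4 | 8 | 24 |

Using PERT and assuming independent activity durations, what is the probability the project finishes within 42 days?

te_Task 1 = (11 + 4·13 + 21)/6 = 84/6 = 14; σ²_Task 1 = ((21−11)/6)² = 2.778
te_Task 2 = (5 + 4·10 + 15)/6 = 60/6 = 10; σ²_Task 2 = ((15−5)/6)² = 2.778
te_Task 3 = (7 + 4·8 + 21)/6 = 60/6 = 10; σ²_Task 3 = ((21−7)/6)² = 5.444
te_Task 4 = (9 + 4·14 + 19)/6 = 84/6 = 14; σ²_Task 4 = ((19−9)/6)² = 2.778
te_Task 5 = (3 + 4·9 + 21)/6 = 60/6 = 10; σ²_Task 5 = ((21−3)/6)² = 9.000
te_Task 6 = (2 + 4·3 + 4)/6 = 18/6 = 3; σ²_Task 6 = ((4−2)/6)² = 0.111
te_Task 7 = (4 + 4·8 + 24)/6 = 60/6 = 10; σ²_Task 7 = ((24−4)/6)² = 11.111

Forward pass:
ES_Task 1 = 0; EF_Task 1 = 14
ES_Task 2 = 0; EF_Task 2 = 10
ES_Task 3 = 0; EF_Task 3 = 10
ES_Task 4 = max(EF_Task 1=14, EF_Task 3=10) = 14; EF_Task 4 = 14+14 = 28
ES_Task 5 = max(EF_Task 1=14, EF_Task 2=10) = 14; EF_Task 5 = 14+10 = 24
ES_Task 6 = 24; EF_Task 6 = 24+3 = 27
ES_Task 7 = max(EF_Task 4=28, EF_Task 5=24, EF_Task 6=27) = 28; EF_Task 7 = 28+10 = 38
Expected project duration μ = 38 days. Critical path: Task 1 → Task 4 → Task 7.

Variance along critical path = 2.778 + 2.778 + 11.111 = 16.667; σ = √16.667 = 4.082 days.
Z = (42 − 38) / 4.082 = 0.980
P(T ≤ 42) = Φ(0.980) ≈ 0.836

0.836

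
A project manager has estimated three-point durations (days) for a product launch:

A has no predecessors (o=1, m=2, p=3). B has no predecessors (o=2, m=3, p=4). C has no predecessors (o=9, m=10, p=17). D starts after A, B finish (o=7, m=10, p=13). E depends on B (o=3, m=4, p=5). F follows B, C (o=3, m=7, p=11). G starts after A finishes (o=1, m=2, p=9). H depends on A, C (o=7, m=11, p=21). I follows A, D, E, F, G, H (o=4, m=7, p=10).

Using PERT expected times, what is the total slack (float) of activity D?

10 days

te_A = (1 + 4·2 + 3)/6 = 12/6 = 2
te_B = (2 + 4·3 + 4)/6 = 18/6 = 3
te_C = (9 + 4·10 + 17)/6 = 66/6 = 11
te_D = (7 + 4·10 + 13)/6 = 60/6 = 10
te_E = (3 + 4·4 + 5)/6 = 24/6 = 4
te_F = (3 + 4·7 + 11)/6 = 42/6 = 7
te_G = (1 + 4·2 + 9)/6 = 18/6 = 3
te_H = (7 + 4·11 + 21)/6 = 72/6 = 12
te_I = (4 + 4·7 + 10)/6 = 42/6 = 7

Forward pass:
ES_A = 0; EF_A = 2
ES_B = 0; EF_B = 3
ES_C = 0; EF_C = 11
ES_D = max(EF_A=2, EF_B=3) = 3; EF_D = 3+10 = 13
ES_E = 3; EF_E = 3+4 = 7
ES_F = max(EF_B=3, EF_C=11) = 11; EF_F = 11+7 = 18
ES_G = 2; EF_G = 2+3 = 5
ES_H = max(EF_A=2, EF_C=11) = 11; EF_H = 11+12 = 23
ES_I = max(EF_A=2, EF_D=13, EF_E=7, EF_F=18, EF_G=5, EF_H=23) = 23; EF_I = 23+7 = 30
Expected project duration μ = 30 days. Critical path: C → H → I.

Backward pass:
LF_I = 30; LS_I = 30−7 = 23
LF_H = LS_I = 23; LS_H = 23−12 = 11
LF_G = LS_I = 23; LS_G = 23−3 = 20
LF_F = LS_I = 23; LS_F = 23−7 = 16
LF_E = LS_I = 23; LS_E = 23−4 = 19
LF_D = LS_I = 23; LS_D = 23−10 = 13
LF_C = min(LS_F=16, LS_H=11) = 11; LS_C = 11−11 = 0
LF_B = min(LS_D=13, LS_E=19, LS_F=16) = 13; LS_B = 13−3 = 10
LF_A = min(LS_D=13, LS_G=20, LS_H=11, LS_I=23) = 11; LS_A = 11−2 = 9
Slack_D = LS_D − ES_D = 13 − 3 = 10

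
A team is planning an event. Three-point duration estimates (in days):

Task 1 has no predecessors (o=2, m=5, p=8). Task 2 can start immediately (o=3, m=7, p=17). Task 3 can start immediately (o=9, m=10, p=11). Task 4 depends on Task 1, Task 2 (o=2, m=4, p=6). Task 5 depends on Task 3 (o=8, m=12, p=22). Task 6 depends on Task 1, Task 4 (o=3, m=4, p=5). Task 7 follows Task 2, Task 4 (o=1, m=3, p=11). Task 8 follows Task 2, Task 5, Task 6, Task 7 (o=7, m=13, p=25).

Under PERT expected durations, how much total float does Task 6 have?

7 days

te_Task 1 = (2 + 4·5 + 8)/6 = 30/6 = 5
te_Task 2 = (3 + 4·7 + 17)/6 = 48/6 = 8
te_Task 3 = (9 + 4·10 + 11)/6 = 60/6 = 10
te_Task 4 = (2 + 4·4 + 6)/6 = 24/6 = 4
te_Task 5 = (8 + 4·12 + 22)/6 = 78/6 = 13
te_Task 6 = (3 + 4·4 + 5)/6 = 24/6 = 4
te_Task 7 = (1 + 4·3 + 11)/6 = 24/6 = 4
te_Task 8 = (7 + 4·13 + 25)/6 = 84/6 = 14

Forward pass:
ES_Task 1 = 0; EF_Task 1 = 5
ES_Task 2 = 0; EF_Task 2 = 8
ES_Task 3 = 0; EF_Task 3 = 10
ES_Task 4 = max(EF_Task 1=5, EF_Task 2=8) = 8; EF_Task 4 = 8+4 = 12
ES_Task 5 = 10; EF_Task 5 = 10+13 = 23
ES_Task 6 = max(EF_Task 1=5, EF_Task 4=12) = 12; EF_Task 6 = 12+4 = 16
ES_Task 7 = max(EF_Task 2=8, EF_Task 4=12) = 12; EF_Task 7 = 12+4 = 16
ES_Task 8 = max(EF_Task 2=8, EF_Task 5=23, EF_Task 6=16, EF_Task 7=16) = 23; EF_Task 8 = 23+14 = 37
Expected project duration μ = 37 days. Critical path: Task 3 → Task 5 → Task 8.

Backward pass:
LF_Task 8 = 37; LS_Task 8 = 37−14 = 23
LF_Task 7 = LS_Task 8 = 23; LS_Task 7 = 23−4 = 19
LF_Task 6 = LS_Task 8 = 23; LS_Task 6 = 23−4 = 19
LF_Task 5 = LS_Task 8 = 23; LS_Task 5 = 23−13 = 10
LF_Task 4 = min(LS_Task 6=19, LS_Task 7=19) = 19; LS_Task 4 = 19−4 = 15
LF_Task 3 = LS_Task 5 = 10; LS_Task 3 = 10−10 = 0
LF_Task 2 = min(LS_Task 4=15, LS_Task 7=19, LS_Task 8=23) = 15; LS_Task 2 = 15−8 = 7
LF_Task 1 = min(LS_Task 4=15, LS_Task 6=19) = 15; LS_Task 1 = 15−5 = 10
Slack_Task 6 = LS_Task 6 − ES_Task 6 = 19 − 12 = 7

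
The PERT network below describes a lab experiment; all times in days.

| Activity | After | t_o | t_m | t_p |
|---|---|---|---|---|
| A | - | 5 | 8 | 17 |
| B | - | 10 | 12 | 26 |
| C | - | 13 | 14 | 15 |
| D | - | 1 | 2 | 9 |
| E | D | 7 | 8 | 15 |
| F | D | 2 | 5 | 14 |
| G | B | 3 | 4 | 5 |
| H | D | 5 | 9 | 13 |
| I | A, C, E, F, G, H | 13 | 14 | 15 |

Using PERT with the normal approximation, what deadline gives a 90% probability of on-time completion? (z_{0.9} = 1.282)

35.5 days

te_A = (5 + 4·8 + 17)/6 = 54/6 = 9; σ²_A = ((17−5)/6)² = 4.000
te_B = (10 + 4·12 + 26)/6 = 84/6 = 14; σ²_B = ((26−10)/6)² = 7.111
te_C = (13 + 4·14 + 15)/6 = 84/6 = 14; σ²_C = ((15−13)/6)² = 0.111
te_D = (1 + 4·2 + 9)/6 = 18/6 = 3; σ²_D = ((9−1)/6)² = 1.778
te_E = (7 + 4·8 + 15)/6 = 54/6 = 9; σ²_E = ((15−7)/6)² = 1.778
te_F = (2 + 4·5 + 14)/6 = 36/6 = 6; σ²_F = ((14−2)/6)² = 4.000
te_G = (3 + 4·4 + 5)/6 = 24/6 = 4; σ²_G = ((5−3)/6)² = 0.111
te_H = (5 + 4·9 + 13)/6 = 54/6 = 9; σ²_H = ((13−5)/6)² = 1.778
te_I = (13 + 4·14 + 15)/6 = 84/6 = 14; σ²_I = ((15−13)/6)² = 0.111

Forward pass:
ES_A = 0; EF_A = 9
ES_B = 0; EF_B = 14
ES_C = 0; EF_C = 14
ES_D = 0; EF_D = 3
ES_E = 3; EF_E = 3+9 = 12
ES_F = 3; EF_F = 3+6 = 9
ES_G = 14; EF_G = 14+4 = 18
ES_H = 3; EF_H = 3+9 = 12
ES_I = max(EF_A=9, EF_C=14, EF_E=12, EF_F=9, EF_G=18, EF_H=12) = 18; EF_I = 18+14 = 32
Expected project duration μ = 32 days. Critical path: B → G → I.

Variance along critical path = 7.111 + 0.111 + 0.111 = 7.333; σ = 2.708 days.
D = μ + z·σ = 32 + 1.282·2.708 = 35.5 days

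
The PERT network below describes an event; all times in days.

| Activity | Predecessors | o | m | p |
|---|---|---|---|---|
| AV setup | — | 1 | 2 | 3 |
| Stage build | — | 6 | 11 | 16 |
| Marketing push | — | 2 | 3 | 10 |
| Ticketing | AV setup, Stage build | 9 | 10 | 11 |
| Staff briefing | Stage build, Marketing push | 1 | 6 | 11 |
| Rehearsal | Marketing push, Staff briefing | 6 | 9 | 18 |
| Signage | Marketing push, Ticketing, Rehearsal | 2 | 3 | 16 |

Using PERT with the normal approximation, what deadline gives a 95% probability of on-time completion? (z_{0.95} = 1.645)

te_AV setup = (1 + 4·2 + 3)/6 = 12/6 = 2; σ²_AV setup = ((3−1)/6)² = 0.111
te_Stage build = (6 + 4·11 + 16)/6 = 66/6 = 11; σ²_Stage build = ((16−6)/6)² = 2.778
te_Marketing push = (2 + 4·3 + 10)/6 = 24/6 = 4; σ²_Marketing push = ((10−2)/6)² = 1.778
te_Ticketing = (9 + 4·10 + 11)/6 = 60/6 = 10; σ²_Ticketing = ((11−9)/6)² = 0.111
te_Staff briefing = (1 + 4·6 + 11)/6 = 36/6 = 6; σ²_Staff briefing = ((11−1)/6)² = 2.778
te_Rehearsal = (6 + 4·9 + 18)/6 = 60/6 = 10; σ²_Rehearsal = ((18−6)/6)² = 4.000
te_Signage = (2 + 4·3 + 16)/6 = 30/6 = 5; σ²_Signage = ((16−2)/6)² = 5.444

Forward pass:
ES_AV setup = 0; EF_AV setup = 2
ES_Stage build = 0; EF_Stage build = 11
ES_Marketing push = 0; EF_Marketing push = 4
ES_Ticketing = max(EF_AV setup=2, EF_Stage build=11) = 11; EF_Ticketing = 11+10 = 21
ES_Staff briefing = max(EF_Stage build=11, EF_Marketing push=4) = 11; EF_Staff briefing = 11+6 = 17
ES_Rehearsal = max(EF_Marketing push=4, EF_Staff briefing=17) = 17; EF_Rehearsal = 17+10 = 27
ES_Signage = max(EF_Marketing push=4, EF_Ticketing=21, EF_Rehearsal=27) = 27; EF_Signage = 27+5 = 32
Expected project duration μ = 32 days. Critical path: Stage build → Staff briefing → Rehearsal → Signage.

Variance along critical path = 2.778 + 2.778 + 4.000 + 5.444 = 15.000; σ = 3.873 days.
D = μ + z·σ = 32 + 1.645·3.873 = 38.4 days

38.4 days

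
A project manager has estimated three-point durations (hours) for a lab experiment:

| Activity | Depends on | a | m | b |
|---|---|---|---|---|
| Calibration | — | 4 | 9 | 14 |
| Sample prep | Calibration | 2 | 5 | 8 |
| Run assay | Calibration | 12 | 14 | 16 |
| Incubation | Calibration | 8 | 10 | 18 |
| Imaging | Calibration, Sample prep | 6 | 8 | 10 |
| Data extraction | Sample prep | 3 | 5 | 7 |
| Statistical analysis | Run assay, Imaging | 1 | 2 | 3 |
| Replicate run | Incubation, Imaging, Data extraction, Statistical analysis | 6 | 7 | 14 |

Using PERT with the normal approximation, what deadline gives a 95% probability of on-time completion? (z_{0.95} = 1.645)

te_Calibration = (4 + 4·9 + 14)/6 = 54/6 = 9; σ²_Calibration = ((14−4)/6)² = 2.778
te_Sample prep = (2 + 4·5 + 8)/6 = 30/6 = 5; σ²_Sample prep = ((8−2)/6)² = 1.000
te_Run assay = (12 + 4·14 + 16)/6 = 84/6 = 14; σ²_Run assay = ((16−12)/6)² = 0.444
te_Incubation = (8 + 4·10 + 18)/6 = 66/6 = 11; σ²_Incubation = ((18−8)/6)² = 2.778
te_Imaging = (6 + 4·8 + 10)/6 = 48/6 = 8; σ²_Imaging = ((10−6)/6)² = 0.444
te_Data extraction = (3 + 4·5 + 7)/6 = 30/6 = 5; σ²_Data extraction = ((7−3)/6)² = 0.444
te_Statistical analysis = (1 + 4·2 + 3)/6 = 12/6 = 2; σ²_Statistical analysis = ((3−1)/6)² = 0.111
te_Replicate run = (6 + 4·7 + 14)/6 = 48/6 = 8; σ²_Replicate run = ((14−6)/6)² = 1.778

Forward pass:
ES_Calibration = 0; EF_Calibration = 9
ES_Sample prep = 9; EF_Sample prep = 9+5 = 14
ES_Run assay = 9; EF_Run assay = 9+14 = 23
ES_Incubation = 9; EF_Incubation = 9+11 = 20
ES_Imaging = max(EF_Calibration=9, EF_Sample prep=14) = 14; EF_Imaging = 14+8 = 22
ES_Data extraction = 14; EF_Data extraction = 14+5 = 19
ES_Statistical analysis = max(EF_Run assay=23, EF_Imaging=22) = 23; EF_Statistical analysis = 23+2 = 25
ES_Replicate run = max(EF_Incubation=20, EF_Imaging=22, EF_Data extraction=19, EF_Statistical analysis=25) = 25; EF_Replicate run = 25+8 = 33
Expected project duration μ = 33 hours. Critical path: Calibration → Run assay → Statistical analysis → Replicate run.

Variance along critical path = 2.778 + 0.444 + 0.111 + 1.778 = 5.111; σ = 2.261 hours.
D = μ + z·σ = 33 + 1.645·2.261 = 36.7 hours

36.7 hours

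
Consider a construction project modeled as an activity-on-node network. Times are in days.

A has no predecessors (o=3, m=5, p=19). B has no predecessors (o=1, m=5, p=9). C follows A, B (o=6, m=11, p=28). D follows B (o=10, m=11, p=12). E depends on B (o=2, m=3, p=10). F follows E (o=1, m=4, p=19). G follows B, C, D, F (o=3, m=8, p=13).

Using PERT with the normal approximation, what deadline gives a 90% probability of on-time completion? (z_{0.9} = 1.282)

te_A = (3 + 4·5 + 19)/6 = 42/6 = 7; σ²_A = ((19−3)/6)² = 7.111
te_B = (1 + 4·5 + 9)/6 = 30/6 = 5; σ²_B = ((9−1)/6)² = 1.778
te_C = (6 + 4·11 + 28)/6 = 78/6 = 13; σ²_C = ((28−6)/6)² = 13.444
te_D = (10 + 4·11 + 12)/6 = 66/6 = 11; σ²_D = ((12−10)/6)² = 0.111
te_E = (2 + 4·3 + 10)/6 = 24/6 = 4; σ²_E = ((10−2)/6)² = 1.778
te_F = (1 + 4·4 + 19)/6 = 36/6 = 6; σ²_F = ((19−1)/6)² = 9.000
te_G = (3 + 4·8 + 13)/6 = 48/6 = 8; σ²_G = ((13−3)/6)² = 2.778

Forward pass:
ES_A = 0; EF_A = 7
ES_B = 0; EF_B = 5
ES_C = max(EF_A=7, EF_B=5) = 7; EF_C = 7+13 = 20
ES_D = 5; EF_D = 5+11 = 16
ES_E = 5; EF_E = 5+4 = 9
ES_F = 9; EF_F = 9+6 = 15
ES_G = max(EF_B=5, EF_C=20, EF_D=16, EF_F=15) = 20; EF_G = 20+8 = 28
Expected project duration μ = 28 days. Critical path: A → C → G.

Variance along critical path = 7.111 + 13.444 + 2.778 = 23.333; σ = 4.830 days.
D = μ + z·σ = 28 + 1.282·4.830 = 34.2 days

34.2 days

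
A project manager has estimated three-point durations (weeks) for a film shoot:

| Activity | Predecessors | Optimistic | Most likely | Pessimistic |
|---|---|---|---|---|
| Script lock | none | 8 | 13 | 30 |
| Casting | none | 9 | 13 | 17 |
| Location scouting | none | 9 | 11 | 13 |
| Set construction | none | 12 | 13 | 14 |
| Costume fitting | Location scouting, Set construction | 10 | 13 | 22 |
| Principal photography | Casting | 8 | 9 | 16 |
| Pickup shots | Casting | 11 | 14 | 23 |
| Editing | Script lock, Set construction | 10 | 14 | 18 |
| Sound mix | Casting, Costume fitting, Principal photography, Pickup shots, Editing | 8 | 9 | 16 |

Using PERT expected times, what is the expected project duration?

39 weeks

te_Script lock = (8 + 4·13 + 30)/6 = 90/6 = 15
te_Casting = (9 + 4·13 + 17)/6 = 78/6 = 13
te_Location scouting = (9 + 4·11 + 13)/6 = 66/6 = 11
te_Set construction = (12 + 4·13 + 14)/6 = 78/6 = 13
te_Costume fitting = (10 + 4·13 + 22)/6 = 84/6 = 14
te_Principal photography = (8 + 4·9 + 16)/6 = 60/6 = 10
te_Pickup shots = (11 + 4·14 + 23)/6 = 90/6 = 15
te_Editing = (10 + 4·14 + 18)/6 = 84/6 = 14
te_Sound mix = (8 + 4·9 + 16)/6 = 60/6 = 10

Forward pass:
ES_Script lock = 0; EF_Script lock = 15
ES_Casting = 0; EF_Casting = 13
ES_Location scouting = 0; EF_Location scouting = 11
ES_Set construction = 0; EF_Set construction = 13
ES_Costume fitting = max(EF_Location scouting=11, EF_Set construction=13) = 13; EF_Costume fitting = 13+14 = 27
ES_Principal photography = 13; EF_Principal photography = 13+10 = 23
ES_Pickup shots = 13; EF_Pickup shots = 13+15 = 28
ES_Editing = max(EF_Script lock=15, EF_Set construction=13) = 15; EF_Editing = 15+14 = 29
ES_Sound mix = max(EF_Casting=13, EF_Costume fitting=27, EF_Principal photography=23, EF_Pickup shots=28, EF_Editing=29) = 29; EF_Sound mix = 29+10 = 39
Expected project duration μ = 39 weeks. Critical path: Script lock → Editing → Sound mix.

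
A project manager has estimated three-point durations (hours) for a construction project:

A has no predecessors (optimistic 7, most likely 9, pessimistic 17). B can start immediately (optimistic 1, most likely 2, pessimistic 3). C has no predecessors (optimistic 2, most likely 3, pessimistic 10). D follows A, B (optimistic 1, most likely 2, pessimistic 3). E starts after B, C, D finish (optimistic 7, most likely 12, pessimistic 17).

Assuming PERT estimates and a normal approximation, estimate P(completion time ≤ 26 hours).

te_A = (7 + 4·9 + 17)/6 = 60/6 = 10; σ²_A = ((17−7)/6)² = 2.778
te_B = (1 + 4·2 + 3)/6 = 12/6 = 2; σ²_B = ((3−1)/6)² = 0.111
te_C = (2 + 4·3 + 10)/6 = 24/6 = 4; σ²_C = ((10−2)/6)² = 1.778
te_D = (1 + 4·2 + 3)/6 = 12/6 = 2; σ²_D = ((3−1)/6)² = 0.111
te_E = (7 + 4·12 + 17)/6 = 72/6 = 12; σ²_E = ((17−7)/6)² = 2.778

Forward pass:
ES_A = 0; EF_A = 10
ES_B = 0; EF_B = 2
ES_C = 0; EF_C = 4
ES_D = max(EF_A=10, EF_B=2) = 10; EF_D = 10+2 = 12
ES_E = max(EF_B=2, EF_C=4, EF_D=12) = 12; EF_E = 12+12 = 24
Expected project duration μ = 24 hours. Critical path: A → D → E.

Variance along critical path = 2.778 + 0.111 + 2.778 = 5.667; σ = √5.667 = 2.380 hours.
Z = (26 − 24) / 2.380 = 0.840
P(T ≤ 26) = Φ(0.840) ≈ 0.800

0.800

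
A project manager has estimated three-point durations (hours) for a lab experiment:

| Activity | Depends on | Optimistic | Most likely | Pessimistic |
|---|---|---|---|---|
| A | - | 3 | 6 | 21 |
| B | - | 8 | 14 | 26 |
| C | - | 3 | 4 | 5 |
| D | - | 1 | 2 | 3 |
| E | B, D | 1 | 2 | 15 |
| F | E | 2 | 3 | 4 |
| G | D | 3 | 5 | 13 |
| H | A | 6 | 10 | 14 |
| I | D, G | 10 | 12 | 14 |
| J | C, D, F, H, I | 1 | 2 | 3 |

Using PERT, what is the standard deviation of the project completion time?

te_A = (3 + 4·6 + 21)/6 = 48/6 = 8; σ²_A = ((21−3)/6)² = 9.000
te_B = (8 + 4·14 + 26)/6 = 90/6 = 15; σ²_B = ((26−8)/6)² = 9.000
te_C = (3 + 4·4 + 5)/6 = 24/6 = 4; σ²_C = ((5−3)/6)² = 0.111
te_D = (1 + 4·2 + 3)/6 = 12/6 = 2; σ²_D = ((3−1)/6)² = 0.111
te_E = (1 + 4·2 + 15)/6 = 24/6 = 4; σ²_E = ((15−1)/6)² = 5.444
te_F = (2 + 4·3 + 4)/6 = 18/6 = 3; σ²_F = ((4−2)/6)² = 0.111
te_G = (3 + 4·5 + 13)/6 = 36/6 = 6; σ²_G = ((13−3)/6)² = 2.778
te_H = (6 + 4·10 + 14)/6 = 60/6 = 10; σ²_H = ((14−6)/6)² = 1.778
te_I = (10 + 4·12 + 14)/6 = 72/6 = 12; σ²_I = ((14−10)/6)² = 0.444
te_J = (1 + 4·2 + 3)/6 = 12/6 = 2; σ²_J = ((3−1)/6)² = 0.111

Forward pass:
ES_A = 0; EF_A = 8
ES_B = 0; EF_B = 15
ES_C = 0; EF_C = 4
ES_D = 0; EF_D = 2
ES_E = max(EF_B=15, EF_D=2) = 15; EF_E = 15+4 = 19
ES_F = 19; EF_F = 19+3 = 22
ES_G = 2; EF_G = 2+6 = 8
ES_H = 8; EF_H = 8+10 = 18
ES_I = max(EF_D=2, EF_G=8) = 8; EF_I = 8+12 = 20
ES_J = max(EF_C=4, EF_D=2, EF_F=22, EF_H=18, EF_I=20) = 22; EF_J = 22+2 = 24
Expected project duration μ = 24 hours. Critical path: B → E → F → J.

Variance along critical path = 9.000 + 5.444 + 0.111 + 0.111 = 14.667
σ = √14.667 = 3.830 hours

3.83 hours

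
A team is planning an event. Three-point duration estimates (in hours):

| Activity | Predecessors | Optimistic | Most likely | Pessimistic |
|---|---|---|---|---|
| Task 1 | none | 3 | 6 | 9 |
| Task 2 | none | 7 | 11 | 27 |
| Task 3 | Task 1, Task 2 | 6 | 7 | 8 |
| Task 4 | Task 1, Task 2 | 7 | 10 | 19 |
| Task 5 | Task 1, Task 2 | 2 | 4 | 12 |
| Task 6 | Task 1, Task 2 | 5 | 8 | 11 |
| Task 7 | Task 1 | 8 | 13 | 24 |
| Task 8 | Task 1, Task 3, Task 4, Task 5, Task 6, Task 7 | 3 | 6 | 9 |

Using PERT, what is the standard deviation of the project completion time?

4.01 hours

te_Task 1 = (3 + 4·6 + 9)/6 = 36/6 = 6; σ²_Task 1 = ((9−3)/6)² = 1.000
te_Task 2 = (7 + 4·11 + 27)/6 = 78/6 = 13; σ²_Task 2 = ((27−7)/6)² = 11.111
te_Task 3 = (6 + 4·7 + 8)/6 = 42/6 = 7; σ²_Task 3 = ((8−6)/6)² = 0.111
te_Task 4 = (7 + 4·10 + 19)/6 = 66/6 = 11; σ²_Task 4 = ((19−7)/6)² = 4.000
te_Task 5 = (2 + 4·4 + 12)/6 = 30/6 = 5; σ²_Task 5 = ((12−2)/6)² = 2.778
te_Task 6 = (5 + 4·8 + 11)/6 = 48/6 = 8; σ²_Task 6 = ((11−5)/6)² = 1.000
te_Task 7 = (8 + 4·13 + 24)/6 = 84/6 = 14; σ²_Task 7 = ((24−8)/6)² = 7.111
te_Task 8 = (3 + 4·6 + 9)/6 = 36/6 = 6; σ²_Task 8 = ((9−3)/6)² = 1.000

Forward pass:
ES_Task 1 = 0; EF_Task 1 = 6
ES_Task 2 = 0; EF_Task 2 = 13
ES_Task 3 = max(EF_Task 1=6, EF_Task 2=13) = 13; EF_Task 3 = 13+7 = 20
ES_Task 4 = max(EF_Task 1=6, EF_Task 2=13) = 13; EF_Task 4 = 13+11 = 24
ES_Task 5 = max(EF_Task 1=6, EF_Task 2=13) = 13; EF_Task 5 = 13+5 = 18
ES_Task 6 = max(EF_Task 1=6, EF_Task 2=13) = 13; EF_Task 6 = 13+8 = 21
ES_Task 7 = 6; EF_Task 7 = 6+14 = 20
ES_Task 8 = max(EF_Task 1=6, EF_Task 3=20, EF_Task 4=24, EF_Task 5=18, EF_Task 6=21, EF_Task 7=20) = 24; EF_Task 8 = 24+6 = 30
Expected project duration μ = 30 hours. Critical path: Task 2 → Task 4 → Task 8.

Variance along critical path = 11.111 + 4.000 + 1.000 = 16.111
σ = √16.111 = 4.014 hours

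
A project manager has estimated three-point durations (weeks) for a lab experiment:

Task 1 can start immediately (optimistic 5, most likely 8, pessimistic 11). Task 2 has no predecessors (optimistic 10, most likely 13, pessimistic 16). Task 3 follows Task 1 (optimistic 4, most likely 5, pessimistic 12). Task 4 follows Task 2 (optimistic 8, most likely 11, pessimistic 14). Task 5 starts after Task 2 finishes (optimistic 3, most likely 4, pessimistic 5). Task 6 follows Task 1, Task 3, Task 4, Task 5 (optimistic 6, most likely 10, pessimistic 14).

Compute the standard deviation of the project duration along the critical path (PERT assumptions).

1.94 weeks

te_Task 1 = (5 + 4·8 + 11)/6 = 48/6 = 8; σ²_Task 1 = ((11−5)/6)² = 1.000
te_Task 2 = (10 + 4·13 + 16)/6 = 78/6 = 13; σ²_Task 2 = ((16−10)/6)² = 1.000
te_Task 3 = (4 + 4·5 + 12)/6 = 36/6 = 6; σ²_Task 3 = ((12−4)/6)² = 1.778
te_Task 4 = (8 + 4·11 + 14)/6 = 66/6 = 11; σ²_Task 4 = ((14−8)/6)² = 1.000
te_Task 5 = (3 + 4·4 + 5)/6 = 24/6 = 4; σ²_Task 5 = ((5−3)/6)² = 0.111
te_Task 6 = (6 + 4·10 + 14)/6 = 60/6 = 10; σ²_Task 6 = ((14−6)/6)² = 1.778

Forward pass:
ES_Task 1 = 0; EF_Task 1 = 8
ES_Task 2 = 0; EF_Task 2 = 13
ES_Task 3 = 8; EF_Task 3 = 8+6 = 14
ES_Task 4 = 13; EF_Task 4 = 13+11 = 24
ES_Task 5 = 13; EF_Task 5 = 13+4 = 17
ES_Task 6 = max(EF_Task 1=8, EF_Task 3=14, EF_Task 4=24, EF_Task 5=17) = 24; EF_Task 6 = 24+10 = 34
Expected project duration μ = 34 weeks. Critical path: Task 2 → Task 4 → Task 6.

Variance along critical path = 1.000 + 1.000 + 1.778 = 3.778
σ = √3.778 = 1.944 weeks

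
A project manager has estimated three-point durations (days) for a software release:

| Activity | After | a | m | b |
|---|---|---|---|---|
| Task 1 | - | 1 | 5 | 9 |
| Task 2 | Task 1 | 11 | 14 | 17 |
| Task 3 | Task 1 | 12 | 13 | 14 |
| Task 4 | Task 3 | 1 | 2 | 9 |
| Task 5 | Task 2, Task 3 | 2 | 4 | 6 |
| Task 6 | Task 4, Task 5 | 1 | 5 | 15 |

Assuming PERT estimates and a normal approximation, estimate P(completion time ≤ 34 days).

te_Task 1 = (1 + 4·5 + 9)/6 = 30/6 = 5; σ²_Task 1 = ((9−1)/6)² = 1.778
te_Task 2 = (11 + 4·14 + 17)/6 = 84/6 = 14; σ²_Task 2 = ((17−11)/6)² = 1.000
te_Task 3 = (12 + 4·13 + 14)/6 = 78/6 = 13; σ²_Task 3 = ((14−12)/6)² = 0.111
te_Task 4 = (1 + 4·2 + 9)/6 = 18/6 = 3; σ²_Task 4 = ((9−1)/6)² = 1.778
te_Task 5 = (2 + 4·4 + 6)/6 = 24/6 = 4; σ²_Task 5 = ((6−2)/6)² = 0.444
te_Task 6 = (1 + 4·5 + 15)/6 = 36/6 = 6; σ²_Task 6 = ((15−1)/6)² = 5.444

Forward pass:
ES_Task 1 = 0; EF_Task 1 = 5
ES_Task 2 = 5; EF_Task 2 = 5+14 = 19
ES_Task 3 = 5; EF_Task 3 = 5+13 = 18
ES_Task 4 = 18; EF_Task 4 = 18+3 = 21
ES_Task 5 = max(EF_Task 2=19, EF_Task 3=18) = 19; EF_Task 5 = 19+4 = 23
ES_Task 6 = max(EF_Task 4=21, EF_Task 5=23) = 23; EF_Task 6 = 23+6 = 29
Expected project duration μ = 29 days. Critical path: Task 1 → Task 2 → Task 5 → Task 6.

Variance along critical path = 1.778 + 1.000 + 0.444 + 5.444 = 8.667; σ = √8.667 = 2.944 days.
Z = (34 − 29) / 2.944 = 1.698
P(T ≤ 34) = Φ(1.698) ≈ 0.955

0.955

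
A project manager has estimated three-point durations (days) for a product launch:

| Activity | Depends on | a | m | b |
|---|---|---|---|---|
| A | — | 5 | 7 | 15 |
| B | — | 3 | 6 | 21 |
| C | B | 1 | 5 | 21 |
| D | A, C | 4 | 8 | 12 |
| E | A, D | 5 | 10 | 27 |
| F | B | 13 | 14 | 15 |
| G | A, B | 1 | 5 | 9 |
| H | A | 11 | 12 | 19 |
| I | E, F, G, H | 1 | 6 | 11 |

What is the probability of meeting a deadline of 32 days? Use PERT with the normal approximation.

te_A = (5 + 4·7 + 15)/6 = 48/6 = 8; σ²_A = ((15−5)/6)² = 2.778
te_B = (3 + 4·6 + 21)/6 = 48/6 = 8; σ²_B = ((21−3)/6)² = 9.000
te_C = (1 + 4·5 + 21)/6 = 42/6 = 7; σ²_C = ((21−1)/6)² = 11.111
te_D = (4 + 4·8 + 12)/6 = 48/6 = 8; σ²_D = ((12−4)/6)² = 1.778
te_E = (5 + 4·10 + 27)/6 = 72/6 = 12; σ²_E = ((27−5)/6)² = 13.444
te_F = (13 + 4·14 + 15)/6 = 84/6 = 14; σ²_F = ((15−13)/6)² = 0.111
te_G = (1 + 4·5 + 9)/6 = 30/6 = 5; σ²_G = ((9−1)/6)² = 1.778
te_H = (11 + 4·12 + 19)/6 = 78/6 = 13; σ²_H = ((19−11)/6)² = 1.778
te_I = (1 + 4·6 + 11)/6 = 36/6 = 6; σ²_I = ((11−1)/6)² = 2.778

Forward pass:
ES_A = 0; EF_A = 8
ES_B = 0; EF_B = 8
ES_C = 8; EF_C = 8+7 = 15
ES_D = max(EF_A=8, EF_C=15) = 15; EF_D = 15+8 = 23
ES_E = max(EF_A=8, EF_D=23) = 23; EF_E = 23+12 = 35
ES_F = 8; EF_F = 8+14 = 22
ES_G = max(EF_A=8, EF_B=8) = 8; EF_G = 8+5 = 13
ES_H = 8; EF_H = 8+13 = 21
ES_I = max(EF_E=35, EF_F=22, EF_G=13, EF_H=21) = 35; EF_I = 35+6 = 41
Expected project duration μ = 41 days. Critical path: B → C → D → E → I.

Variance along critical path = 9.000 + 11.111 + 1.778 + 13.444 + 2.778 = 38.111; σ = √38.111 = 6.173 days.
Z = (32 − 41) / 6.173 = -1.458
P(T ≤ 32) = Φ(-1.458) ≈ 0.072

0.072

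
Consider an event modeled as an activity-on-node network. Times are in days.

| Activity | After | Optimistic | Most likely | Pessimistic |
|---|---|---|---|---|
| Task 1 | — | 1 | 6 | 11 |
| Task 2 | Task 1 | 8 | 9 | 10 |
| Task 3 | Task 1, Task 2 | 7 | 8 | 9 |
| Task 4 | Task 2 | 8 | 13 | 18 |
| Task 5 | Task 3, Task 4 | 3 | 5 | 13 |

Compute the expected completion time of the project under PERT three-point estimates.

te_Task 1 = (1 + 4·6 + 11)/6 = 36/6 = 6
te_Task 2 = (8 + 4·9 + 10)/6 = 54/6 = 9
te_Task 3 = (7 + 4·8 + 9)/6 = 48/6 = 8
te_Task 4 = (8 + 4·13 + 18)/6 = 78/6 = 13
te_Task 5 = (3 + 4·5 + 13)/6 = 36/6 = 6

Forward pass:
ES_Task 1 = 0; EF_Task 1 = 6
ES_Task 2 = 6; EF_Task 2 = 6+9 = 15
ES_Task 3 = max(EF_Task 1=6, EF_Task 2=15) = 15; EF_Task 3 = 15+8 = 23
ES_Task 4 = 15; EF_Task 4 = 15+13 = 28
ES_Task 5 = max(EF_Task 3=23, EF_Task 4=28) = 28; EF_Task 5 = 28+6 = 34
Expected project duration μ = 34 days. Critical path: Task 1 → Task 2 → Task 4 → Task 5.

34 days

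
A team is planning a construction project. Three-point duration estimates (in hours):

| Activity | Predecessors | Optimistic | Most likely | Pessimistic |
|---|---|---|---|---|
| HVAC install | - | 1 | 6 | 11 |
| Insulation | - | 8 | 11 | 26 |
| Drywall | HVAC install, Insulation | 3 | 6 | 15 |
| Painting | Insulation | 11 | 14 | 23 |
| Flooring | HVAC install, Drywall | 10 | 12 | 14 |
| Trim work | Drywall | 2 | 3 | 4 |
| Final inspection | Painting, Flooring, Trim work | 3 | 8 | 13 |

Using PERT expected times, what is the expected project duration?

te_HVAC install = (1 + 4·6 + 11)/6 = 36/6 = 6
te_Insulation = (8 + 4·11 + 26)/6 = 78/6 = 13
te_Drywall = (3 + 4·6 + 15)/6 = 42/6 = 7
te_Painting = (11 + 4·14 + 23)/6 = 90/6 = 15
te_Flooring = (10 + 4·12 + 14)/6 = 72/6 = 12
te_Trim work = (2 + 4·3 + 4)/6 = 18/6 = 3
te_Final inspection = (3 + 4·8 + 13)/6 = 48/6 = 8

Forward pass:
ES_HVAC install = 0; EF_HVAC install = 6
ES_Insulation = 0; EF_Insulation = 13
ES_Drywall = max(EF_HVAC install=6, EF_Insulation=13) = 13; EF_Drywall = 13+7 = 20
ES_Painting = 13; EF_Painting = 13+15 = 28
ES_Flooring = max(EF_HVAC install=6, EF_Drywall=20) = 20; EF_Flooring = 20+12 = 32
ES_Trim work = 20; EF_Trim work = 20+3 = 23
ES_Final inspection = max(EF_Painting=28, EF_Flooring=32, EF_Trim work=23) = 32; EF_Final inspection = 32+8 = 40
Expected project duration μ = 40 hours. Critical path: Insulation → Drywall → Flooring → Final inspection.

40 hours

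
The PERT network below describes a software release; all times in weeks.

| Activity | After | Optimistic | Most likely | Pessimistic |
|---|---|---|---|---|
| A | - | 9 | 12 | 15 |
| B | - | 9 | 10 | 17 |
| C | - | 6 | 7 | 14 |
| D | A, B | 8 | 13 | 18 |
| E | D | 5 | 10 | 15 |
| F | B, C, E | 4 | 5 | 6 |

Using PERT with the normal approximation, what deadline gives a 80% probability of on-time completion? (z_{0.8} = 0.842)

te_A = (9 + 4·12 + 15)/6 = 72/6 = 12; σ²_A = ((15−9)/6)² = 1.000
te_B = (9 + 4·10 + 17)/6 = 66/6 = 11; σ²_B = ((17−9)/6)² = 1.778
te_C = (6 + 4·7 + 14)/6 = 48/6 = 8; σ²_C = ((14−6)/6)² = 1.778
te_D = (8 + 4·13 + 18)/6 = 78/6 = 13; σ²_D = ((18−8)/6)² = 2.778
te_E = (5 + 4·10 + 15)/6 = 60/6 = 10; σ²_E = ((15−5)/6)² = 2.778
te_F = (4 + 4·5 + 6)/6 = 30/6 = 5; σ²_F = ((6−4)/6)² = 0.111

Forward pass:
ES_A = 0; EF_A = 12
ES_B = 0; EF_B = 11
ES_C = 0; EF_C = 8
ES_D = max(EF_A=12, EF_B=11) = 12; EF_D = 12+13 = 25
ES_E = 25; EF_E = 25+10 = 35
ES_F = max(EF_B=11, EF_C=8, EF_E=35) = 35; EF_F = 35+5 = 40
Expected project duration μ = 40 weeks. Critical path: A → D → E → F.

Variance along critical path = 1.000 + 2.778 + 2.778 + 0.111 = 6.667; σ = 2.582 weeks.
D = μ + z·σ = 40 + 0.842·2.582 = 42.2 weeks

42.2 weeks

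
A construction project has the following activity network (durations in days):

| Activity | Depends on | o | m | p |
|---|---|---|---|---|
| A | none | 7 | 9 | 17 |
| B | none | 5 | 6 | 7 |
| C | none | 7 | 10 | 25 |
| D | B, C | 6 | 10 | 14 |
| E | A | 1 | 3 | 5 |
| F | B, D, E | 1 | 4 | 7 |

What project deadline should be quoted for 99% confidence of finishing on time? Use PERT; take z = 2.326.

34.0 days

te_A = (7 + 4·9 + 17)/6 = 60/6 = 10; σ²_A = ((17−7)/6)² = 2.778
te_B = (5 + 4·6 + 7)/6 = 36/6 = 6; σ²_B = ((7−5)/6)² = 0.111
te_C = (7 + 4·10 + 25)/6 = 72/6 = 12; σ²_C = ((25−7)/6)² = 9.000
te_D = (6 + 4·10 + 14)/6 = 60/6 = 10; σ²_D = ((14−6)/6)² = 1.778
te_E = (1 + 4·3 + 5)/6 = 18/6 = 3; σ²_E = ((5−1)/6)² = 0.444
te_F = (1 + 4·4 + 7)/6 = 24/6 = 4; σ²_F = ((7−1)/6)² = 1.000

Forward pass:
ES_A = 0; EF_A = 10
ES_B = 0; EF_B = 6
ES_C = 0; EF_C = 12
ES_D = max(EF_B=6, EF_C=12) = 12; EF_D = 12+10 = 22
ES_E = 10; EF_E = 10+3 = 13
ES_F = max(EF_B=6, EF_D=22, EF_E=13) = 22; EF_F = 22+4 = 26
Expected project duration μ = 26 days. Critical path: C → D → F.

Variance along critical path = 9.000 + 1.778 + 1.000 = 11.778; σ = 3.432 days.
D = μ + z·σ = 26 + 2.326·3.432 = 34.0 days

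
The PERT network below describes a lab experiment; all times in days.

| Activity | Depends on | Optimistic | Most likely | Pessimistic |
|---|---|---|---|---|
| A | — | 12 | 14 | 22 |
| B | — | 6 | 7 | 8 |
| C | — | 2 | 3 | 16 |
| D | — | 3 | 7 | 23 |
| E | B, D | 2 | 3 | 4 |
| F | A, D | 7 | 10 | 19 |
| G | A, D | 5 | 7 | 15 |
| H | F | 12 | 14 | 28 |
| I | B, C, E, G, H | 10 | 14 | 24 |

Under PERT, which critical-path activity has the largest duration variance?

te_A = (12 + 4·14 + 22)/6 = 90/6 = 15; σ²_A = ((22−12)/6)² = 2.778
te_B = (6 + 4·7 + 8)/6 = 42/6 = 7; σ²_B = ((8−6)/6)² = 0.111
te_C = (2 + 4·3 + 16)/6 = 30/6 = 5; σ²_C = ((16−2)/6)² = 5.444
te_D = (3 + 4·7 + 23)/6 = 54/6 = 9; σ²_D = ((23−3)/6)² = 11.111
te_E = (2 + 4·3 + 4)/6 = 18/6 = 3; σ²_E = ((4−2)/6)² = 0.111
te_F = (7 + 4·10 + 19)/6 = 66/6 = 11; σ²_F = ((19−7)/6)² = 4.000
te_G = (5 + 4·7 + 15)/6 = 48/6 = 8; σ²_G = ((15−5)/6)² = 2.778
te_H = (12 + 4·14 + 28)/6 = 96/6 = 16; σ²_H = ((28−12)/6)² = 7.111
te_I = (10 + 4·14 + 24)/6 = 90/6 = 15; σ²_I = ((24−10)/6)² = 5.444

Forward pass:
ES_A = 0; EF_A = 15
ES_B = 0; EF_B = 7
ES_C = 0; EF_C = 5
ES_D = 0; EF_D = 9
ES_E = max(EF_B=7, EF_D=9) = 9; EF_E = 9+3 = 12
ES_F = max(EF_A=15, EF_D=9) = 15; EF_F = 15+11 = 26
ES_G = max(EF_A=15, EF_D=9) = 15; EF_G = 15+8 = 23
ES_H = 26; EF_H = 26+16 = 42
ES_I = max(EF_B=7, EF_C=5, EF_E=12, EF_G=23, EF_H=42) = 42; EF_I = 42+15 = 57
Expected project duration μ = 57 days. Critical path: A → F → H → I.

Variances on critical path: σ²_A=2.778, σ²_F=4.000, σ²_H=7.111, σ²_I=5.444.
Largest is σ²_H = 7.111.

H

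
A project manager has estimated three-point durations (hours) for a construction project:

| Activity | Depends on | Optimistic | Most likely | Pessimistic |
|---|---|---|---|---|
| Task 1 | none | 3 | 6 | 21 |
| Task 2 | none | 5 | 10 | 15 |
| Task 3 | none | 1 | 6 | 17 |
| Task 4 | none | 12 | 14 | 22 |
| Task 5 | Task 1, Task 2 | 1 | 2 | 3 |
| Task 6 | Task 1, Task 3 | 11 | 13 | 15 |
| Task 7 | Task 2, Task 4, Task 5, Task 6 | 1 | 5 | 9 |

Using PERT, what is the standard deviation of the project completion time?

te_Task 1 = (3 + 4·6 + 21)/6 = 48/6 = 8; σ²_Task 1 = ((21−3)/6)² = 9.000
te_Task 2 = (5 + 4·10 + 15)/6 = 60/6 = 10; σ²_Task 2 = ((15−5)/6)² = 2.778
te_Task 3 = (1 + 4·6 + 17)/6 = 42/6 = 7; σ²_Task 3 = ((17−1)/6)² = 7.111
te_Task 4 = (12 + 4·14 + 22)/6 = 90/6 = 15; σ²_Task 4 = ((22−12)/6)² = 2.778
te_Task 5 = (1 + 4·2 + 3)/6 = 12/6 = 2; σ²_Task 5 = ((3−1)/6)² = 0.111
te_Task 6 = (11 + 4·13 + 15)/6 = 78/6 = 13; σ²_Task 6 = ((15−11)/6)² = 0.444
te_Task 7 = (1 + 4·5 + 9)/6 = 30/6 = 5; σ²_Task 7 = ((9−1)/6)² = 1.778

Forward pass:
ES_Task 1 = 0; EF_Task 1 = 8
ES_Task 2 = 0; EF_Task 2 = 10
ES_Task 3 = 0; EF_Task 3 = 7
ES_Task 4 = 0; EF_Task 4 = 15
ES_Task 5 = max(EF_Task 1=8, EF_Task 2=10) = 10; EF_Task 5 = 10+2 = 12
ES_Task 6 = max(EF_Task 1=8, EF_Task 3=7) = 8; EF_Task 6 = 8+13 = 21
ES_Task 7 = max(EF_Task 2=10, EF_Task 4=15, EF_Task 5=12, EF_Task 6=21) = 21; EF_Task 7 = 21+5 = 26
Expected project duration μ = 26 hours. Critical path: Task 1 → Task 6 → Task 7.

Variance along critical path = 9.000 + 0.444 + 1.778 = 11.222
σ = √11.222 = 3.350 hours

3.35 hours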